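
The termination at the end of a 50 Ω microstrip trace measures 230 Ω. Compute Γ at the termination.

Γ = 0.643

Γ = (Z_L − Z_0)/(Z_L + Z_0) = (230 − 50)/(230 + 50) = 180/280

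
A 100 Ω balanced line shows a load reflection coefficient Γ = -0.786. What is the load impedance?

Z_L = Z_0·(1 + Γ)/(1 − Γ) = 100·(0.214)/(1.79)

Z_L ≈ 12 Ω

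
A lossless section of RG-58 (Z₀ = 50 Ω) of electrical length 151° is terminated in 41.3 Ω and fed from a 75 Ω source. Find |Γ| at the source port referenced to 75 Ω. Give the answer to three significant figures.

tan(βl) = -0.554
Z_in = Z_0·(Z_L + jZ_0·tanβl)/(Z_0 + jZ_L·tanβl) = 44.6 − j7.28 Ω
Γ_s = (Z_in − Z_s)/(Z_in + Z_s) = (-30.4 − j7.28)/(120 − j7.28), |Γ_s| = 0.261

|Γ| ≈ 0.261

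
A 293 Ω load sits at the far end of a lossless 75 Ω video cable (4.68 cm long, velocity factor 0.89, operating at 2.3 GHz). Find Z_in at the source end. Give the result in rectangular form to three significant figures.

Z_in ≈ 51.8 + j88.6 Ω

λ = v/f = 0.89·c / 2.3 GHz = 0.116 m
βl = 2π·l/λ = 2π × 0.403 = 145°
tan(βl) = tan(145°) = -0.697
Z_in = Z_0·(Z_L + jZ_0·tanβl)/(Z_0 + jZ_L·tanβl)
     = 75·(293 − j52.3)/(75 − j204)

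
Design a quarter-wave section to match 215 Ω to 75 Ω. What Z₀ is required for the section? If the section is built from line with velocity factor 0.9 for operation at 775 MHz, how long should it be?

Z_qwt = √(Z_0·R_L) = √(75 × 215) = √16120
λ = 0.9·c/f = 0.348 m, so l = λ/4 = 0.0871 m

Z_qwt ≈ 127 Ω; length ≈ 8.71 cm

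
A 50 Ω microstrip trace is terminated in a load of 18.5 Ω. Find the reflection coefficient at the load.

Γ = (Z_L − Z_0)/(Z_L + Z_0) = (18.5 − 50)/(18.5 + 50) = -31.5/68.5

Γ = -0.46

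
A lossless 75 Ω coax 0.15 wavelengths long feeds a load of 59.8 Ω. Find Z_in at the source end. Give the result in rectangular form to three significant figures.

βl = 2π × 0.15 = 54°
tan(βl) = tan(54°) = 1.38
Z_in = Z_0·(Z_L + jZ_0·tanβl)/(Z_0 + jZ_L·tanβl)
     = 75·(59.8 + j103)/(75 + j82.3)

Z_in ≈ 78.5 + j17.1 Ω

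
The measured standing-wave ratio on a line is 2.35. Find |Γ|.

|Γ| = (S − 1)/(S + 1) = (2.35 − 1)/(2.35 + 1) = 1.35/3.35

|Γ| ≈ 0.403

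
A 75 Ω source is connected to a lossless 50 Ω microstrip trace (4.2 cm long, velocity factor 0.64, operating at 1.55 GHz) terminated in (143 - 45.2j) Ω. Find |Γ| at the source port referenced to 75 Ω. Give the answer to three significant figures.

|Γ| ≈ 0.583

λ = v/f = 0.64·c / 1.55 GHz = 0.124 m
βl = 2π·l/λ = 2π × 0.339 = 122°
tan(βl) = -1.6
Z_in = Z_0·(Z_L + jZ_0·tanβl)/(Z_0 + jZ_L·tanβl) = 24.1 + j33.7 Ω
Γ_s = (Z_in − Z_s)/(Z_in + Z_s) = (-50.9 + j33.7)/(99.1 + j33.7), |Γ_s| = 0.583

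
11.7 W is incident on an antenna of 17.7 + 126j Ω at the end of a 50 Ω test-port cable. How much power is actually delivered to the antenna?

P_delivered ≈ 2.02 W

|Γ| = |(-32.3 + j126)/(67.7 + j126)| = 0.909
|Γ|² = 0.827
P_refl = |Γ|²·P_inc = 9.68 W, P_del = (1 − |Γ|²)·P_inc = 2.02 W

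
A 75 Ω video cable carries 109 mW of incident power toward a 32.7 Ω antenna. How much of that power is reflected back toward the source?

P_reflected ≈ 16.8 mW

Γ = (32.7 − 75)/(32.7 + 75) = -0.393
|Γ|² = 0.154
P_refl = |Γ|²·P_inc = 16.8 mW, P_del = (1 − |Γ|²)·P_inc = 92.2 mW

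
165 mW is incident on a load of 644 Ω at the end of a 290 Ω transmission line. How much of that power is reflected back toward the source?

P_reflected ≈ 23.7 mW

Γ = (644 − 290)/(644 + 290) = 0.379
|Γ|² = 0.144
P_refl = |Γ|²·P_inc = 23.7 mW, P_del = (1 − |Γ|²)·P_inc = 141 mW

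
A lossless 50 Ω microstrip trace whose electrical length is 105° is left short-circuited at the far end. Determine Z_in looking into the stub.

tan(βl) = -3.73
For a short-circuited stub, Z_in = jZ_0·tan(βl)

Z_in ≈ −j187 Ω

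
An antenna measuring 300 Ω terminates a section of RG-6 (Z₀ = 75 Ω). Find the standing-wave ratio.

Γ = (300 − 75)/(300 + 75) = 0.6
VSWR = (1 + 0.6)/(1 − 0.6)

VSWR ≈ 4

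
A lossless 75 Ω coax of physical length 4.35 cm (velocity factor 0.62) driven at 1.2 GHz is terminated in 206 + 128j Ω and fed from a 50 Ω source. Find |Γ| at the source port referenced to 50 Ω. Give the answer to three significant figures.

λ = v/f = 0.62·c / 1.2 GHz = 0.155 m
βl = 2π·l/λ = 2π × 0.281 = 101°
tan(βl) = -5.13
Z_in = Z_0·(Z_L + jZ_0·tanβl)/(Z_0 + jZ_L·tanβl) = 19.2 + j1.36 Ω
Γ_s = (Z_in − Z_s)/(Z_in + Z_s) = (-30.8 + j1.36)/(69.2 + j1.36), |Γ_s| = 0.446

|Γ| ≈ 0.446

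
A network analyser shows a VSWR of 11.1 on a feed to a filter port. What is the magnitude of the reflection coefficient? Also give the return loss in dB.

|Γ| = (S − 1)/(S + 1) = (11.1 − 1)/(11.1 + 1) = 10.1/12.1
RL = −20·log₁₀|Γ| = −20·log₁₀(0.835)

|Γ| ≈ 0.835; return loss ≈ 1.57 dB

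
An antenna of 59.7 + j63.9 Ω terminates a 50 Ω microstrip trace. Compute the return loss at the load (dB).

RL ≈ 5.86 dB

Γ = (9.7 + j63.9)/(109.7 + j63.9), |Γ| = 0.509
RL = −20·log₁₀|Γ| = −20·log₁₀(0.509)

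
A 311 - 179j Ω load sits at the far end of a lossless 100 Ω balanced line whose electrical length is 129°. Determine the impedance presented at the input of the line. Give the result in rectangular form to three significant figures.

tan(βl) = tan(129°) = -1.23
Z_in = Z_0·(Z_L + jZ_0·tanβl)/(Z_0 + jZ_L·tanβl)
     = 100·(311 − j302)/(-121 − j384)

Z_in ≈ 48.4 + j96.2 Ω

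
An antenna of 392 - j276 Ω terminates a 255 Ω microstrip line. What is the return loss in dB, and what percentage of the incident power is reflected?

RL ≈ 7.17 dB; 19.2% of incident power reflected

Γ = (137 − j276)/(647 − j276), |Γ| = 0.438
RL = −20·log₁₀(0.438) = 7.17 dB
P_refl/P_inc = |Γ|² = 0.192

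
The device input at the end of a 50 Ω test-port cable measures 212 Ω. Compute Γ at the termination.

Γ = 0.618

Γ = (Z_L − Z_0)/(Z_L + Z_0) = (212 − 50)/(212 + 50) = 162/262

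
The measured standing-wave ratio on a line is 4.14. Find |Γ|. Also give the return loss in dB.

|Γ| ≈ 0.611; return loss ≈ 4.28 dB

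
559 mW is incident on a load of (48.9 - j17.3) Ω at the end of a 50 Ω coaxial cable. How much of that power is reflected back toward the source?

P_reflected ≈ 16.7 mW

|Γ| = |(-1.1 − j17.3)/(98.9 − j17.3)| = 0.173
|Γ|² = 0.0298
P_refl = |Γ|²·P_inc = 16.7 mW, P_del = (1 − |Γ|²)·P_inc = 542 mW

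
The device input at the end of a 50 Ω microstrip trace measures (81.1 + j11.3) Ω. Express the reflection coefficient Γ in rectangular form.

Γ = (Z_L − Z_0)/(Z_L + Z_0) = (31.1 + j11.3)/(131.1 + j11.3)

Γ ≈ 0.243 + j0.0653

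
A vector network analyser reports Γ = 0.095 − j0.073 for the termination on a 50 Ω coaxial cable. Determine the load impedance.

Z_L ≈ 59.8 − j8.86 Ω

Z_L = Z_0·(1 + Γ)/(1 − Γ) = 50·(1.09 − j0.073)/(0.905 + j0.073)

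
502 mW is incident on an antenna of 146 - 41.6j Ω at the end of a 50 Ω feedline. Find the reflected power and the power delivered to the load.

|Γ| = |(96 − j41.6)/(196 − j41.6)| = 0.522
|Γ|² = 0.273
P_refl = |Γ|²·P_inc = 137 mW, P_del = (1 − |Γ|²)·P_inc = 365 mW

P_reflected ≈ 137 mW; P_delivered ≈ 365 mW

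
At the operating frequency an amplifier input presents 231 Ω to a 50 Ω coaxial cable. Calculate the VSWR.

Γ = (231 − 50)/(231 + 50) = 0.644
VSWR = (1 + 0.644)/(1 − 0.644)

VSWR ≈ 4.62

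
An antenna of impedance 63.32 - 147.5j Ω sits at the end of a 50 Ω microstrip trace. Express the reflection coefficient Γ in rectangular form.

Γ ≈ 0.672 − j0.426

Γ = (Z_L − Z_0)/(Z_L + Z_0) = (13.32 − j147.5)/(113.3 − j147.5)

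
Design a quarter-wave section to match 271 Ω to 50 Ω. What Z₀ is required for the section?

Z_qwt = √(Z_0·R_L) = √(50 × 271) = √13550

Z_qwt ≈ 116 Ω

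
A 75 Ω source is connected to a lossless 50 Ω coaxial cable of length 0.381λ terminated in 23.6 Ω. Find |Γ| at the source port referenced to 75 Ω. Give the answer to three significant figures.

βl = 2π × 0.381 = 137°
tan(βl) = -0.927
Z_in = Z_0·(Z_L + jZ_0·tanβl)/(Z_0 + jZ_L·tanβl) = 36.8 − j30.2 Ω
Γ_s = (Z_in − Z_s)/(Z_in + Z_s) = (-38.2 − j30.2)/(112 − j30.2), |Γ_s| = 0.42

|Γ| ≈ 0.42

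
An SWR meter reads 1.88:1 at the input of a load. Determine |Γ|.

|Γ| ≈ 0.306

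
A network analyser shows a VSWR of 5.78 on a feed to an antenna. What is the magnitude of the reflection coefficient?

|Γ| = (S − 1)/(S + 1) = (5.78 − 1)/(5.78 + 1) = 4.78/6.78

|Γ| ≈ 0.705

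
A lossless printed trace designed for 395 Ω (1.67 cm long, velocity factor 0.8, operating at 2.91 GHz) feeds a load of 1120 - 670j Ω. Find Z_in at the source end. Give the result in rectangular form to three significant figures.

Z_in ≈ 102 − j49.7 Ω

λ = v/f = 0.8·c / 2.91 GHz = 0.0825 m
βl = 2π·l/λ = 2π × 0.202 = 72.9°
tan(βl) = tan(72.9°) = 3.25
Z_in = Z_0·(Z_L + jZ_0·tanβl)/(Z_0 + jZ_L·tanβl)
     = 395·(1120 + j614)/(2570 + j3640)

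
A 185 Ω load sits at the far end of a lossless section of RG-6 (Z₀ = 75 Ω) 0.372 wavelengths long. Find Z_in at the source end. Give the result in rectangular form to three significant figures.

βl = 2π × 0.372 = 134°
tan(βl) = tan(134°) = -1.04
Z_in = Z_0·(Z_L + jZ_0·tanβl)/(Z_0 + jZ_L·tanβl)
     = 75·(185 − j77.9)/(75 − j192)

Z_in ≈ 50.9 + j52.4 Ω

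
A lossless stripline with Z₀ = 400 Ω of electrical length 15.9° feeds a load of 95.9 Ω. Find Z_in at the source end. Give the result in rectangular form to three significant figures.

Z_in ≈ 103 + j107 Ω

tan(βl) = tan(15.9°) = 0.285
Z_in = Z_0·(Z_L + jZ_0·tanβl)/(Z_0 + jZ_L·tanβl)
     = 400·(95.9 + j114)/(400 + j27.3)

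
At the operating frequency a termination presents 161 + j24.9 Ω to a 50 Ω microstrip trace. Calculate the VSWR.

VSWR ≈ 3.31

Γ = (Z_L − Z_0)/(Z_L + Z_0) = (111 + j24.9)/(211 + j24.9)
|Γ| = 114/212 = 0.535
VSWR = (1 + |Γ|)/(1 − |Γ|) = 1.54/0.465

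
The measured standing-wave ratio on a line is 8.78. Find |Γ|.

|Γ| = (S − 1)/(S + 1) = (8.78 − 1)/(8.78 + 1) = 7.78/9.78

|Γ| ≈ 0.796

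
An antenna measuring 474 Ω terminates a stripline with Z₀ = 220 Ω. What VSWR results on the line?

Γ = (474 − 220)/(474 + 220) = 0.366
VSWR = (1 + 0.366)/(1 − 0.366)

VSWR ≈ 2.15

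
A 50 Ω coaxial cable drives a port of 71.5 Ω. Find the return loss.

Γ = (71.5 − 50)/(71.5 + 50) = 0.177
RL = −20·log₁₀|Γ| = −20·log₁₀(0.177)

RL ≈ 15 dB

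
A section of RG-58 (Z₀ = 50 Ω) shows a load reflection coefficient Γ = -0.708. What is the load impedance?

Z_L = Z_0·(1 + Γ)/(1 − Γ) = 50·(0.292)/(1.71)

Z_L ≈ 8.55 Ω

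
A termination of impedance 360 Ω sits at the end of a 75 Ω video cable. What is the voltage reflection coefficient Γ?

Γ = 0.655

Γ = (Z_L − Z_0)/(Z_L + Z_0) = (360 − 75)/(360 + 75) = 285/435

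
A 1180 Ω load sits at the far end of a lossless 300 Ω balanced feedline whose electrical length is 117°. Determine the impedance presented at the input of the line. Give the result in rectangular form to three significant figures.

Z_in ≈ 94.5 + j141 Ω

tan(βl) = tan(117°) = -1.96
Z_in = Z_0·(Z_L + jZ_0·tanβl)/(Z_0 + jZ_L·tanβl)
     = 300·(1180 − j589)/(300 − j2320)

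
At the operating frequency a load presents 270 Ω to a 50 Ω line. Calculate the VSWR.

VSWR ≈ 5.4

Γ = (270 − 50)/(270 + 50) = 0.688
VSWR = (1 + 0.688)/(1 − 0.688)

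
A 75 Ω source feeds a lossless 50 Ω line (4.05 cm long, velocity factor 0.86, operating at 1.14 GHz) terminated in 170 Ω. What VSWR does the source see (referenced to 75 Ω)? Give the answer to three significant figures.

VSWR ≈ 4.6

λ = v/f = 0.86·c / 1.14 GHz = 0.226 m
βl = 2π·l/λ = 2π × 0.179 = 64.4°
tan(βl) = 2.09
Z_in = Z_0·(Z_L + jZ_0·tanβl)/(Z_0 + jZ_L·tanβl) = 17.7 − j21.4 Ω
Γ_s = (Z_in − Z_s)/(Z_in + Z_s) = (-57.3 − j21.4)/(92.7 − j21.4), |Γ_s| = 0.643
VSWR = (1 + |Γ_s|)/(1 − |Γ_s|)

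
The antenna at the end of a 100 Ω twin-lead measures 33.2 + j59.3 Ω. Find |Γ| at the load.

|Γ| ≈ 0.613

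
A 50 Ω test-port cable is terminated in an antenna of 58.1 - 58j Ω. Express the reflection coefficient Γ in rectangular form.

Γ ≈ 0.282 − j0.385

Γ = (Z_L − Z_0)/(Z_L + Z_0) = (8.1 − j58)/(108.1 − j58)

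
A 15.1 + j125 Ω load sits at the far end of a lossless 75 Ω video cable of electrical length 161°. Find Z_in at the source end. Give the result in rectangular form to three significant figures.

Z_in ≈ 6.81 + j63.3 Ω

tan(βl) = tan(161°) = -0.344
Z_in = Z_0·(Z_L + jZ_0·tanβl)/(Z_0 + jZ_L·tanβl)
     = 75·(15.1 + j99.2)/(118 − j5.2)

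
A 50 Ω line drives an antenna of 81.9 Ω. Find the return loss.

RL ≈ 12.3 dB

Γ = (81.9 − 50)/(81.9 + 50) = 0.242
RL = −20·log₁₀|Γ| = −20·log₁₀(0.242)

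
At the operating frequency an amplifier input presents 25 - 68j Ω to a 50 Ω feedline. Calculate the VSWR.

VSWR ≈ 6.03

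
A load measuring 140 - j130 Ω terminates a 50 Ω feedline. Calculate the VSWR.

Γ = (Z_L − Z_0)/(Z_L + Z_0) = (90 − j130)/(190 − j130)
|Γ| = 158/230 = 0.687
VSWR = (1 + |Γ|)/(1 − |Γ|) = 1.69/0.313

VSWR ≈ 5.39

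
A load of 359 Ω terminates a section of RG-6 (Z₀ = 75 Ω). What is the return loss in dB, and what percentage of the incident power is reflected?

RL ≈ 3.68 dB; 42.8% of incident power reflected

Γ = (359 − 75)/(359 + 75) = 0.654
RL = −20·log₁₀(0.654) = 3.68 dB
P_refl/P_inc = |Γ|² = 0.428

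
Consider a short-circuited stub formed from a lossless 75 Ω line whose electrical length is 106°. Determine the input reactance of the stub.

X_in ≈ -262 Ω (capacitive)

tan(βl) = -3.49
For a short-circuited stub, Z_in = jZ_0·tan(βl)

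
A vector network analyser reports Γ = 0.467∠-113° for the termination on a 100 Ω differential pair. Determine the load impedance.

Z_L = Z_0·(1 + Γ)/(1 − Γ) = 100·(0.818 − j0.43)/(1.18 + j0.43)

Z_L ≈ 49.4 − j54.3 Ω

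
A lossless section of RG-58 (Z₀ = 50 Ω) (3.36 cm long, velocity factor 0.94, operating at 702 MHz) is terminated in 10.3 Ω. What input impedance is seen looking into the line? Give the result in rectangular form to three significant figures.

Z_in ≈ 13.6 + j27.4 Ω

λ = v/f = 0.94·c / 702 MHz = 0.402 m
βl = 2π·l/λ = 2π × 0.0836 = 30.1°
tan(βl) = tan(30.1°) = 0.58
Z_in = Z_0·(Z_L + jZ_0·tanβl)/(Z_0 + jZ_L·tanβl)
     = 50·(10.3 + j29)/(50 + j5.97)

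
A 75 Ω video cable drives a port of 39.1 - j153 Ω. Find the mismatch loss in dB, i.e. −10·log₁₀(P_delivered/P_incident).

mismatch loss ≈ 4.92 dB

Γ = (-35.9 − j153)/(114.1 − j153), |Γ| = 0.823
|Γ|² = 0.678, so P_del/P_inc = 1 − |Γ|² = 0.322
ML = −10·log₁₀(1 − |Γ|²)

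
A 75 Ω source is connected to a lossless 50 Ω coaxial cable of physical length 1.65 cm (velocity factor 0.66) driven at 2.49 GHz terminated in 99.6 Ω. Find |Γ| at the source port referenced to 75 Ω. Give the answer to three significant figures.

λ = v/f = 0.66·c / 2.49 GHz = 0.0795 m
βl = 2π·l/λ = 2π × 0.208 = 74.7°
tan(βl) = 3.66
Z_in = Z_0·(Z_L + jZ_0·tanβl)/(Z_0 + jZ_L·tanβl) = 26.5 − j10 Ω
Γ_s = (Z_in − Z_s)/(Z_in + Z_s) = (-48.5 − j10)/(101 − j10), |Γ_s| = 0.486

|Γ| ≈ 0.486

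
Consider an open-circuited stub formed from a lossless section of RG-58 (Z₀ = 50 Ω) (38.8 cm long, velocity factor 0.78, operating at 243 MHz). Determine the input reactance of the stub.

λ = v/f = 0.78·c / 243 MHz = 0.963 m
βl = 2π·l/λ = 2π × 0.403 = 145°
tan(βl) = -0.699
For an open-circuited stub, Z_in = −jZ_0·cot(βl) = −jZ_0/tan(βl)

X_in ≈ 71.5 Ω (inductive)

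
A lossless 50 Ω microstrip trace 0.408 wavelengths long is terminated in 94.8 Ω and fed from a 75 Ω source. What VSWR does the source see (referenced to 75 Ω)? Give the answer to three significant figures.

VSWR ≈ 1.86

βl = 2π × 0.408 = 147°
tan(βl) = -0.652
Z_in = Z_0·(Z_L + jZ_0·tanβl)/(Z_0 + jZ_L·tanβl) = 53.4 + j33.5 Ω
Γ_s = (Z_in − Z_s)/(Z_in + Z_s) = (-21.6 + j33.5)/(128 + j33.5), |Γ_s| = 0.3
VSWR = (1 + |Γ_s|)/(1 − |Γ_s|)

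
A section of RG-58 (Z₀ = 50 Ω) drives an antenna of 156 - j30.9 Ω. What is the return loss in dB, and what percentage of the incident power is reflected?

RL ≈ 5.51 dB; 28.1% of incident power reflected

Γ = (106 − j30.9)/(206 − j30.9), |Γ| = 0.53
RL = −20·log₁₀(0.53) = 5.51 dB
P_refl/P_inc = |Γ|² = 0.281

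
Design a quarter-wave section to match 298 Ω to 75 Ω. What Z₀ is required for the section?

Z_qwt = √(Z_0·R_L) = √(75 × 298) = √22350

Z_qwt ≈ 149 Ω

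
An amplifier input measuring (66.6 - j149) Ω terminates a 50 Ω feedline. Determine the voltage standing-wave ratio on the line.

VSWR ≈ 8.63

Γ = (Z_L − Z_0)/(Z_L + Z_0) = (16.6 − j149)/(116.6 − j149)
|Γ| = 150/189 = 0.792
VSWR = (1 + |Γ|)/(1 − |Γ|) = 1.79/0.208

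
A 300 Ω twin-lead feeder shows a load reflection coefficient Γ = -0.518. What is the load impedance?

Z_L ≈ 95.3 Ω

Z_L = Z_0·(1 + Γ)/(1 − Γ) = 300·(0.482)/(1.52)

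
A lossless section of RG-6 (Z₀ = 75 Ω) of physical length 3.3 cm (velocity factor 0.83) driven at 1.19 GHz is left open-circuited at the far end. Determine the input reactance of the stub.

λ = v/f = 0.83·c / 1.19 GHz = 0.209 m
βl = 2π·l/λ = 2π × 0.158 = 56.8°
tan(βl) = 1.53
For an open-circuited stub, Z_in = −jZ_0·cot(βl) = −jZ_0/tan(βl)

X_in ≈ -49.1 Ω (capacitive)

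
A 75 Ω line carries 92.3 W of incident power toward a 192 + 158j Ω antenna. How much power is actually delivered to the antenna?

P_delivered ≈ 55.2 W

|Γ| = |(117 + j158)/(267 + j158)| = 0.634
|Γ|² = 0.402
P_refl = |Γ|²·P_inc = 37.1 W, P_del = (1 − |Γ|²)·P_inc = 55.2 W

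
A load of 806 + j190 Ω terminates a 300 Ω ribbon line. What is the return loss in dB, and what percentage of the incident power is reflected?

RL ≈ 6.35 dB; 23.2% of incident power reflected

Γ = (506 + j190)/(1106 + j190), |Γ| = 0.482
RL = −20·log₁₀(0.482) = 6.35 dB
P_refl/P_inc = |Γ|² = 0.232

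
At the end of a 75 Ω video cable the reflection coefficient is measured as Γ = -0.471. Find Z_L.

Z_L = Z_0·(1 + Γ)/(1 − Γ) = 75·(0.529)/(1.47)

Z_L ≈ 27 Ω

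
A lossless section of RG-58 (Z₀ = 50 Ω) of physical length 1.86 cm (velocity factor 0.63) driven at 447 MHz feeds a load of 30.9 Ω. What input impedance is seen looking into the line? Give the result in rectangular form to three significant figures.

Z_in ≈ 32.4 + j8.5 Ω

λ = v/f = 0.63·c / 447 MHz = 0.423 m
βl = 2π·l/λ = 2π × 0.044 = 15.8°
tan(βl) = tan(15.8°) = 0.284
Z_in = Z_0·(Z_L + jZ_0·tanβl)/(Z_0 + jZ_L·tanβl)
     = 50·(30.9 + j14.2)/(50 + j8.77)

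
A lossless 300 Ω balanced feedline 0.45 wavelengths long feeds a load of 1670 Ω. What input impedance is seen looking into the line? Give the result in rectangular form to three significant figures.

βl = 2π × 0.45 = 162°
tan(βl) = tan(162°) = -0.325
Z_in = Z_0·(Z_L + jZ_0·tanβl)/(Z_0 + jZ_L·tanβl)
     = 300·(1670 − j97.5)/(300 − j543)

Z_in ≈ 432 + j684 Ω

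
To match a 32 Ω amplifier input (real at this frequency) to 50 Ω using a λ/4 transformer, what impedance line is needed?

Z_qwt ≈ 40 Ω

Z_qwt = √(Z_0·R_L) = √(50 × 32) = √1600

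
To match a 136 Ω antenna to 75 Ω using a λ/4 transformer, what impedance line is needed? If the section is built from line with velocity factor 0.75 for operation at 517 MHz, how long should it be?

Z_qwt = √(Z_0·R_L) = √(75 × 136) = √10200
λ = 0.75·c/f = 0.435 m, so l = λ/4 = 0.109 m

Z_qwt ≈ 101 Ω; length ≈ 10.9 cm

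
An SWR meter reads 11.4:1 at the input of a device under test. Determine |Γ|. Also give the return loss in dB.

|Γ| ≈ 0.839; return loss ≈ 1.53 dB

|Γ| = (S − 1)/(S + 1) = (11.4 − 1)/(11.4 + 1) = 10.4/12.4
RL = −20·log₁₀|Γ| = −20·log₁₀(0.839)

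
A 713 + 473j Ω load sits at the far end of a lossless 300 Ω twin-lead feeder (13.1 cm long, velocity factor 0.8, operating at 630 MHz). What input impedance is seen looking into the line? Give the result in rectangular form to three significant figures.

λ = v/f = 0.8·c / 630 MHz = 0.381 m
βl = 2π·l/λ = 2π × 0.344 = 124°
tan(βl) = tan(124°) = -1.49
Z_in = Z_0·(Z_L + jZ_0·tanβl)/(Z_0 + jZ_L·tanβl)
     = 300·(713 + j24.8)/(1010 − j1070)

Z_in ≈ 96.6 + j110 Ω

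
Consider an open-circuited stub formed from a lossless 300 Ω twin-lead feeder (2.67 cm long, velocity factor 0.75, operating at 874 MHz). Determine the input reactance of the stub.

λ = v/f = 0.75·c / 874 MHz = 0.257 m
βl = 2π·l/λ = 2π × 0.104 = 37.3°
tan(βl) = 0.763
For an open-circuited stub, Z_in = −jZ_0·cot(βl) = −jZ_0/tan(βl)

X_in ≈ -393 Ω (capacitive)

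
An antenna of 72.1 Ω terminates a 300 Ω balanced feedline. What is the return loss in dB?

RL ≈ 4.26 dB

Γ = (72.1 − 300)/(72.1 + 300) = -0.612
RL = −20·log₁₀|Γ| = −20·log₁₀(0.612)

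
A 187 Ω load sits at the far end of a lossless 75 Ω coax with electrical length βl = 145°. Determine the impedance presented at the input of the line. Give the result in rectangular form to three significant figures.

tan(βl) = tan(145°) = -0.7
Z_in = Z_0·(Z_L + jZ_0·tanβl)/(Z_0 + jZ_L·tanβl)
     = 75·(187 − j52.5)/(75 − j131)

Z_in ≈ 68.8 + j67.7 Ω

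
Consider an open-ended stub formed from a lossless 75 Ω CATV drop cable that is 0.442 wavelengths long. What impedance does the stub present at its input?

Z_in ≈ +j197 Ω

βl = 2π × 0.442 = 159°
tan(βl) = -0.381
For an open-ended stub, Z_in = −jZ_0·cot(βl) = −jZ_0/tan(βl)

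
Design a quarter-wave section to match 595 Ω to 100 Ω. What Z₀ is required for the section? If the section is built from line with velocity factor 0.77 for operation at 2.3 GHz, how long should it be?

Z_qwt ≈ 244 Ω; length ≈ 2.51 cm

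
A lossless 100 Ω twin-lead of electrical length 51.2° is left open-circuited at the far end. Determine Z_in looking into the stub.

tan(βl) = 1.24
For an open-circuited stub, Z_in = −jZ_0·cot(βl) = −jZ_0/tan(βl)

Z_in ≈ −j80.4 Ω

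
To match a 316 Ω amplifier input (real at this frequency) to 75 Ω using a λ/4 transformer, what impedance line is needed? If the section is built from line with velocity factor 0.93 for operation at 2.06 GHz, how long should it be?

Z_qwt ≈ 154 Ω; length ≈ 3.39 cm

Z_qwt = √(Z_0·R_L) = √(75 × 316) = √23700
λ = 0.93·c/f = 0.135 m, so l = λ/4 = 0.0339 m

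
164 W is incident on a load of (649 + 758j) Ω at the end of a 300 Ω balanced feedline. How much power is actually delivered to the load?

|Γ| = |(349 + j758)/(949 + j758)| = 0.687
|Γ|² = 0.472
P_refl = |Γ|²·P_inc = 77.4 W, P_del = (1 − |Γ|²)·P_inc = 86.6 W

P_delivered ≈ 86.6 W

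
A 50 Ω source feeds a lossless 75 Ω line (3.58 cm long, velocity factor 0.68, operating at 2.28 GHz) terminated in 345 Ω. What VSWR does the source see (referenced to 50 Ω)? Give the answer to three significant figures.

VSWR ≈ 5.61

λ = v/f = 0.68·c / 2.28 GHz = 0.0895 m
βl = 2π·l/λ = 2π × 0.4 = 144°
tan(βl) = -0.725
Z_in = Z_0·(Z_L + jZ_0·tanβl)/(Z_0 + jZ_L·tanβl) = 43.4 + j90.4 Ω
Γ_s = (Z_in − Z_s)/(Z_in + Z_s) = (-6.61 + j90.4)/(93.4 + j90.4), |Γ_s| = 0.697
VSWR = (1 + |Γ_s|)/(1 − |Γ_s|)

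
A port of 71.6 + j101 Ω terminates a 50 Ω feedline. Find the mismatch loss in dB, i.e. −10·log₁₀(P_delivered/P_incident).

mismatch loss ≈ 2.42 dB

Γ = (21.6 + j101)/(121.6 + j101), |Γ| = 0.653
|Γ|² = 0.427, so P_del/P_inc = 1 − |Γ|² = 0.573
ML = −10·log₁₀(1 − |Γ|²)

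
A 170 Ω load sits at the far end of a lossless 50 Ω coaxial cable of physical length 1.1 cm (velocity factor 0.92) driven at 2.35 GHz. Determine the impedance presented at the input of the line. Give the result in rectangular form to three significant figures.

λ = v/f = 0.92·c / 2.35 GHz = 0.117 m
βl = 2π·l/λ = 2π × 0.0937 = 33.7°
tan(βl) = tan(33.7°) = 0.667
Z_in = Z_0·(Z_L + jZ_0·tanβl)/(Z_0 + jZ_L·tanβl)
     = 50·(170 + j33.4)/(50 + j113)

Z_in ≈ 40 − j57.3 Ω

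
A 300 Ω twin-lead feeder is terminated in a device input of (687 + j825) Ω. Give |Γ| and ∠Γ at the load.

Γ ≈ 0.708 ∠ 25°

Γ = (Z_L − Z_0)/(Z_L + Z_0) = (387 + j825)/(987 + j825)
|Γ| = 911/1290 = 0.708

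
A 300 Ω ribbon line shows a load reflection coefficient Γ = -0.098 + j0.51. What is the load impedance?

Z_L = Z_0·(1 + Γ)/(1 − Γ) = 300·(0.902 + j0.51)/(1.1 − j0.51)

Z_L ≈ 149 + j209 Ω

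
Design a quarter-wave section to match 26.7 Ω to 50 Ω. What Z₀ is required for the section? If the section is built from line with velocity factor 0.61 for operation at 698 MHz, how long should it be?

Z_qwt ≈ 36.5 Ω; length ≈ 6.55 cm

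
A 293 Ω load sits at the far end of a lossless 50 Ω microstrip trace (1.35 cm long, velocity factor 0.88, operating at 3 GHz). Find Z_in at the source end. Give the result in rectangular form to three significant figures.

Z_in ≈ 12.5 − j33.2 Ω

λ = v/f = 0.88·c / 3 GHz = 0.088 m
βl = 2π·l/λ = 2π × 0.153 = 55.2°
tan(βl) = tan(55.2°) = 1.44
Z_in = Z_0·(Z_L + jZ_0·tanβl)/(Z_0 + jZ_L·tanβl)
     = 50·(293 + j72)/(50 + j422)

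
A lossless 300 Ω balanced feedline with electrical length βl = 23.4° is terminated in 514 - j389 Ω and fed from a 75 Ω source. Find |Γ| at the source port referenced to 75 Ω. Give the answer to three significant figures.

|Γ| ≈ 0.764

tan(βl) = 0.433
Z_in = Z_0·(Z_L + jZ_0·tanβl)/(Z_0 + jZ_L·tanβl) = 204 − j263 Ω
Γ_s = (Z_in − Z_s)/(Z_in + Z_s) = (129 − j263)/(279 − j263), |Γ_s| = 0.764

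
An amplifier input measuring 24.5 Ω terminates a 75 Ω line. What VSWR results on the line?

Γ = (24.5 − 75)/(24.5 + 75) = -0.508
VSWR = (1 + 0.508)/(1 − 0.508)

VSWR ≈ 3.06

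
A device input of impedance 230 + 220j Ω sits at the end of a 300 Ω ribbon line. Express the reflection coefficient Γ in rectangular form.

Γ ≈ 0.0343 + j0.401

Γ = (Z_L − Z_0)/(Z_L + Z_0) = (-70 + j220)/(530 + j220)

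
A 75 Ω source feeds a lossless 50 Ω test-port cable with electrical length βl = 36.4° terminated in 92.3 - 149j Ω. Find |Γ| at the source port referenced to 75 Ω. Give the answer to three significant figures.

tan(βl) = 0.737
Z_in = Z_0·(Z_L + jZ_0·tanβl)/(Z_0 + jZ_L·tanβl) = 11.8 − j40.1 Ω
Γ_s = (Z_in − Z_s)/(Z_in + Z_s) = (-63.2 − j40.1)/(86.8 − j40.1), |Γ_s| = 0.783

|Γ| ≈ 0.783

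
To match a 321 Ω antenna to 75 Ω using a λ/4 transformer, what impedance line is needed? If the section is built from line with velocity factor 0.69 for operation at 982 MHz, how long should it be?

Z_qwt ≈ 155 Ω; length ≈ 5.27 cm

Z_qwt = √(Z_0·R_L) = √(75 × 321) = √24080
λ = 0.69·c/f = 0.211 m, so l = λ/4 = 0.0527 m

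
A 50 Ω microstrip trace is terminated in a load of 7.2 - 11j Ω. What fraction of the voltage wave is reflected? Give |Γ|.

|Γ| ≈ 0.759

Γ = (Z_L − Z_0)/(Z_L + Z_0) = (-42.8 − j11)/(57.2 − j11)
|Γ| = 44.2/58.2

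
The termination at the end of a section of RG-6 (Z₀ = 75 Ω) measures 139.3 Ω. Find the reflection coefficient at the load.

Γ = 0.3

Γ = (Z_L − Z_0)/(Z_L + Z_0) = (139.3 − 75)/(139.3 + 75) = 64.3/214.3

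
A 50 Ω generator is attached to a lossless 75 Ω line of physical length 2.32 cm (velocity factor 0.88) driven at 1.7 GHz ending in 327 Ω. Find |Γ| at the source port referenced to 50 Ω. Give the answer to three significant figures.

λ = v/f = 0.88·c / 1.7 GHz = 0.155 m
βl = 2π·l/λ = 2π × 0.149 = 53.8°
tan(βl) = 1.37
Z_in = Z_0·(Z_L + jZ_0·tanβl)/(Z_0 + jZ_L·tanβl) = 25.7 − j50.6 Ω
Γ_s = (Z_in − Z_s)/(Z_in + Z_s) = (-24.3 − j50.6)/(75.7 − j50.6), |Γ_s| = 0.617

|Γ| ≈ 0.617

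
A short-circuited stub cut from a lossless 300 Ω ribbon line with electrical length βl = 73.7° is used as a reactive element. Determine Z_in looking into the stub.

tan(βl) = 3.42
For a short-circuited stub, Z_in = jZ_0·tan(βl)

Z_in ≈ +j1030 Ω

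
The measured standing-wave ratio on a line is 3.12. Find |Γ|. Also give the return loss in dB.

|Γ| = (S − 1)/(S + 1) = (3.12 − 1)/(3.12 + 1) = 2.12/4.12
RL = −20·log₁₀|Γ| = −20·log₁₀(0.515)

|Γ| ≈ 0.515; return loss ≈ 5.77 dB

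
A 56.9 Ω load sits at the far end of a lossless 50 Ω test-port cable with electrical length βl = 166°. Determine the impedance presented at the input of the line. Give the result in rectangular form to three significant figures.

Z_in ≈ 55.9 + j3.4 Ω

tan(βl) = tan(166°) = -0.249
Z_in = Z_0·(Z_L + jZ_0·tanβl)/(Z_0 + jZ_L·tanβl)
     = 50·(56.9 − j12.5)/(50 − j14.2)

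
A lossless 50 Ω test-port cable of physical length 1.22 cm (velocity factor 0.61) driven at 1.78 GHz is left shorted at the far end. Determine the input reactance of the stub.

X_in ≈ 46.2 Ω (inductive)

λ = v/f = 0.61·c / 1.78 GHz = 0.103 m
βl = 2π·l/λ = 2π × 0.119 = 42.7°
tan(βl) = 0.923
For a shorted stub, Z_in = jZ_0·tan(βl)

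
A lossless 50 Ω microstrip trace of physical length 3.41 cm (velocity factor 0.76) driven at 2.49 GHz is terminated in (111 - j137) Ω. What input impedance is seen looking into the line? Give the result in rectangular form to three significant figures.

λ = v/f = 0.76·c / 2.49 GHz = 0.0916 m
βl = 2π·l/λ = 2π × 0.372 = 134°
tan(βl) = tan(134°) = -1.03
Z_in = Z_0·(Z_L + jZ_0·tanβl)/(Z_0 + jZ_L·tanβl)
     = 50·(111 − j189)/(-91.5 − j115)

Z_in ≈ 26.6 + j69.7 Ω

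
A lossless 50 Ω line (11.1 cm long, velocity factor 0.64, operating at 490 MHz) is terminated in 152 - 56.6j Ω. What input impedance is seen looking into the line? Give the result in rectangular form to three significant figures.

λ = v/f = 0.64·c / 490 MHz = 0.392 m
βl = 2π·l/λ = 2π × 0.283 = 102°
tan(βl) = tan(102°) = -4.71
Z_in = Z_0·(Z_L + jZ_0·tanβl)/(Z_0 + jZ_L·tanβl)
     = 50·(152 − j292)/(-217 − j716)

Z_in ≈ 15.7 + j15.4 Ω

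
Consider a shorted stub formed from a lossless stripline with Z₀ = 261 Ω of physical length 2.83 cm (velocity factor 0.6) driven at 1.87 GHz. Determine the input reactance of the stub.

X_in ≈ -920 Ω (capacitive)

λ = v/f = 0.6·c / 1.87 GHz = 0.0963 m
βl = 2π·l/λ = 2π × 0.294 = 106°
tan(βl) = -3.52
For a shorted stub, Z_in = jZ_0·tan(βl)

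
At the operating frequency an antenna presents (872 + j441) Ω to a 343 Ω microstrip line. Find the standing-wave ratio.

Γ = (Z_L − Z_0)/(Z_L + Z_0) = (529 + j441)/(1215 + j441)
|Γ| = 689/1290 = 0.533
VSWR = (1 + |Γ|)/(1 − |Γ|) = 1.53/0.467

VSWR ≈ 3.28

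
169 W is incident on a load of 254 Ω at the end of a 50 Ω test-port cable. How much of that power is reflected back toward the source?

P_reflected ≈ 76.1 W

Γ = (254 − 50)/(254 + 50) = 0.671
|Γ|² = 0.45
P_refl = |Γ|²·P_inc = 76.1 W, P_del = (1 − |Γ|²)·P_inc = 92.9 W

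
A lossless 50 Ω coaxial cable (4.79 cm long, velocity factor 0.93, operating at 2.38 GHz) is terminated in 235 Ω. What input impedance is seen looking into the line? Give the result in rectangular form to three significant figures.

Z_in ≈ 32.5 + j66.6 Ω

λ = v/f = 0.93·c / 2.38 GHz = 0.117 m
βl = 2π·l/λ = 2π × 0.409 = 147°
tan(βl) = tan(147°) = -0.647
Z_in = Z_0·(Z_L + jZ_0·tanβl)/(Z_0 + jZ_L·tanβl)
     = 50·(235 − j32.3)/(50 − j152)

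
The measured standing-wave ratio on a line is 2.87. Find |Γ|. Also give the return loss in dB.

|Γ| = (S − 1)/(S + 1) = (2.87 − 1)/(2.87 + 1) = 1.87/3.87
RL = −20·log₁₀|Γ| = −20·log₁₀(0.483)

|Γ| ≈ 0.483; return loss ≈ 6.32 dB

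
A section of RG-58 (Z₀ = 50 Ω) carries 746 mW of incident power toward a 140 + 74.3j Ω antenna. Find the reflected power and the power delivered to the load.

P_reflected ≈ 244 mW; P_delivered ≈ 502 mW

|Γ| = |(90 + j74.3)/(190 + j74.3)| = 0.572
|Γ|² = 0.327
P_refl = |Γ|²·P_inc = 244 mW, P_del = (1 − |Γ|²)·P_inc = 502 mW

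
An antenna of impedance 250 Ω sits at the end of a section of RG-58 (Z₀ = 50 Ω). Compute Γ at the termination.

Γ = 0.667

Γ = (Z_L − Z_0)/(Z_L + Z_0) = (250 − 50)/(250 + 50) = 200/300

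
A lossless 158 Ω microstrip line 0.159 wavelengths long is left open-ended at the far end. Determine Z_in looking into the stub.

βl = 2π × 0.159 = 57.2°
tan(βl) = 1.55
For an open-ended stub, Z_in = −jZ_0·cot(βl) = −jZ_0/tan(βl)

Z_in ≈ −j102 Ω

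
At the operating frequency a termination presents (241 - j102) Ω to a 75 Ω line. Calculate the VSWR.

VSWR ≈ 3.84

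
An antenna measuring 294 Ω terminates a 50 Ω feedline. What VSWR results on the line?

VSWR ≈ 5.88

For a purely resistive load, VSWR = R_L/Z_0 or Z_0/R_L (whichever > 1) = 294/50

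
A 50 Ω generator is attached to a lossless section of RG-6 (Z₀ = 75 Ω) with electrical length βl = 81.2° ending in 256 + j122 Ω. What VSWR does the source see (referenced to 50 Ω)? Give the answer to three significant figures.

VSWR ≈ 3.11

tan(βl) = 6.46
Z_in = Z_0·(Z_L + jZ_0·tanβl)/(Z_0 + jZ_L·tanβl) = 19 − j19.8 Ω
Γ_s = (Z_in − Z_s)/(Z_in + Z_s) = (-31 − j19.8)/(69 − j19.8), |Γ_s| = 0.513
VSWR = (1 + |Γ_s|)/(1 − |Γ_s|)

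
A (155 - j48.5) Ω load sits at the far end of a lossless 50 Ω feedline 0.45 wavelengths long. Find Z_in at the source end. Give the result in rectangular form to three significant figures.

Z_in ≈ 116 + j75.3 Ω

βl = 2π × 0.45 = 162°
tan(βl) = tan(162°) = -0.325
Z_in = Z_0·(Z_L + jZ_0·tanβl)/(Z_0 + jZ_L·tanβl)
     = 50·(155 − j64.7)/(34.2 − j50.4)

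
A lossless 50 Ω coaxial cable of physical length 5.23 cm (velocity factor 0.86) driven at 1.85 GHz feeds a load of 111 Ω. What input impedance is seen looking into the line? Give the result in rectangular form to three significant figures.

λ = v/f = 0.86·c / 1.85 GHz = 0.139 m
βl = 2π·l/λ = 2π × 0.375 = 135°
tan(βl) = tan(135°) = -1
Z_in = Z_0·(Z_L + jZ_0·tanβl)/(Z_0 + jZ_L·tanβl)
     = 50·(111 − j50)/(50 − j111)

Z_in ≈ 37.5 + j33.1 Ω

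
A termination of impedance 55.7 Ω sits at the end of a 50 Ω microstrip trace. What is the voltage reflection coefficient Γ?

Γ = 0.0539

Γ = (Z_L − Z_0)/(Z_L + Z_0) = (55.7 − 50)/(55.7 + 50) = 5.7/105.7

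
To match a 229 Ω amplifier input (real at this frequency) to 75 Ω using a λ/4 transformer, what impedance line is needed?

Z_qwt ≈ 131 Ω

Z_qwt = √(Z_0·R_L) = √(75 × 229) = √17180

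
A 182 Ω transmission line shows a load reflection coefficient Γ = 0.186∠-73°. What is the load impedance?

Z_L ≈ 190 − j69.9 Ω

Z_L = Z_0·(1 + Γ)/(1 − Γ) = 182·(1.05 − j0.178)/(0.946 + j0.178)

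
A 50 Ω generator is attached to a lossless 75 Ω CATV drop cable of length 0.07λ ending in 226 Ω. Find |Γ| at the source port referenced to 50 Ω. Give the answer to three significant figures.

βl = 2π × 0.07 = 25.2°
tan(βl) = 0.471
Z_in = Z_0·(Z_L + jZ_0·tanβl)/(Z_0 + jZ_L·tanβl) = 91.7 − j94.7 Ω
Γ_s = (Z_in − Z_s)/(Z_in + Z_s) = (41.7 − j94.7)/(142 − j94.7), |Γ_s| = 0.607

|Γ| ≈ 0.607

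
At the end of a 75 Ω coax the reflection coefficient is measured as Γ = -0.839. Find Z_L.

Z_L ≈ 6.57 Ω

Z_L = Z_0·(1 + Γ)/(1 − Γ) = 75·(0.161)/(1.84)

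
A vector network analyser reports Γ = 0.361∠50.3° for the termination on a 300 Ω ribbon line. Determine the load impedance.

Z_L = Z_0·(1 + Γ)/(1 − Γ) = 300·(1.23 + j0.278)/(0.769 − j0.278)

Z_L ≈ 390 + j249 Ω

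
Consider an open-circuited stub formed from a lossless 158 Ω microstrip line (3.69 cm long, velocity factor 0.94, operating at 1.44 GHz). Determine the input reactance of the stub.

λ = v/f = 0.94·c / 1.44 GHz = 0.196 m
βl = 2π·l/λ = 2π × 0.188 = 67.8°
tan(βl) = 2.45
For an open-circuited stub, Z_in = −jZ_0·cot(βl) = −jZ_0/tan(βl)

X_in ≈ -64.4 Ω (capacitive)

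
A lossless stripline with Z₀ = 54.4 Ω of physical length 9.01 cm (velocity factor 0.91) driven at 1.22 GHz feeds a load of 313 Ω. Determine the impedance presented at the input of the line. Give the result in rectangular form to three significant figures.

λ = v/f = 0.91·c / 1.22 GHz = 0.224 m
βl = 2π·l/λ = 2π × 0.403 = 145°
tan(βl) = tan(145°) = -0.701
Z_in = Z_0·(Z_L + jZ_0·tanβl)/(Z_0 + jZ_L·tanβl)
     = 54.4·(313 − j38.2)/(54.4 − j220)

Z_in ≈ 27 + j70.9 Ω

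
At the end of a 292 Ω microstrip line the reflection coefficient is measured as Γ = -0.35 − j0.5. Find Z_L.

Z_L ≈ 88.4 − j141 Ω

Z_L = Z_0·(1 + Γ)/(1 − Γ) = 292·(0.65 − j0.5)/(1.35 + j0.5)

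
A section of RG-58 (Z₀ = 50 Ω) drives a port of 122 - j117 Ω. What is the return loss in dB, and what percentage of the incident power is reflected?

Γ = (72 − j117)/(172 − j117), |Γ| = 0.66
RL = −20·log₁₀(0.66) = 3.6 dB
P_refl/P_inc = |Γ|² = 0.436

RL ≈ 3.6 dB; 43.6% of incident power reflected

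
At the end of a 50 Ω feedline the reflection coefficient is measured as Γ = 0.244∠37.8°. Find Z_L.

Z_L = Z_0·(1 + Γ)/(1 − Γ) = 50·(1.19 + j0.15)/(0.807 − j0.15)

Z_L ≈ 69.8 + j22.2 Ω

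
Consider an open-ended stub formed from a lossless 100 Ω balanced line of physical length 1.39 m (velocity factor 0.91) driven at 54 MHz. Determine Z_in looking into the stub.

Z_in ≈ +j15.8 Ω

λ = v/f = 0.91·c / 54 MHz = 5.06 m
βl = 2π·l/λ = 2π × 0.275 = 99°
tan(βl) = -6.33
For an open-ended stub, Z_in = −jZ_0·cot(βl) = −jZ_0/tan(βl)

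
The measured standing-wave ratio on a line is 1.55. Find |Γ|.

|Γ| ≈ 0.216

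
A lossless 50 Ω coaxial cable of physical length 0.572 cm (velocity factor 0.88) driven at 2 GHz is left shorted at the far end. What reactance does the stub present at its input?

λ = v/f = 0.88·c / 2 GHz = 0.132 m
βl = 2π·l/λ = 2π × 0.0433 = 15.6°
tan(βl) = 0.279
For a shorted stub, Z_in = jZ_0·tan(βl)

X_in ≈ 14 Ω (inductive)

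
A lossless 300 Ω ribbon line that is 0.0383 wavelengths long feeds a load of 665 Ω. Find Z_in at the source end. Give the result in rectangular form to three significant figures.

βl = 2π × 0.0383 = 13.8°
tan(βl) = tan(13.8°) = 0.245
Z_in = Z_0·(Z_L + jZ_0·tanβl)/(Z_0 + jZ_L·tanβl)
     = 300·(665 + j73.6)/(300 + j163)

Z_in ≈ 544 − j222 Ω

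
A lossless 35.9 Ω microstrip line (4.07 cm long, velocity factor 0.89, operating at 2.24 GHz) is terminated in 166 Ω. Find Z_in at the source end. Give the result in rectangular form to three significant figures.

λ = v/f = 0.89·c / 2.24 GHz = 0.119 m
βl = 2π·l/λ = 2π × 0.341 = 123°
tan(βl) = tan(123°) = -1.54
Z_in = Z_0·(Z_L + jZ_0·tanβl)/(Z_0 + jZ_L·tanβl)
     = 35.9·(166 − j55.4)/(35.9 − j256)

Z_in ≈ 10.8 + j21.7 Ω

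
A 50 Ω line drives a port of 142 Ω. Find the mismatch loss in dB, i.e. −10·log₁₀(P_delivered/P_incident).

Γ = (142 − 50)/(142 + 50) = 0.479
|Γ|² = 0.23, so P_del/P_inc = 1 − |Γ|² = 0.77
ML = −10·log₁₀(1 − |Γ|²)

mismatch loss ≈ 1.13 dB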